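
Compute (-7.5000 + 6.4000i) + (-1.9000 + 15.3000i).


Real: -7.5 - 1.9 = -9.4
Imag: 6.4 + 15.3 = 21.7

-9.4000 + 21.7000i


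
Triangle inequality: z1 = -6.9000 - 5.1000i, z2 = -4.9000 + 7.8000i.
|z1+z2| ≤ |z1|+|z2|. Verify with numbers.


|z1| = sqrt((-6.9)^2 + (-5.1)^2) = sqrt(73.62) = 8.5802
|z2| = sqrt((-4.9)^2 + 7.8^2) = sqrt(84.85) = 9.2114
z1+z2 = -11.8000 + 2.7000i
|z1+z2| = sqrt(146.53) = 12.1050
|z1|+|z2| = 8.5802 + 9.2114 = 17.7916

|z1+z2| = 12.1050 ≤ |z1|+|z2| = 17.7916 (verified)


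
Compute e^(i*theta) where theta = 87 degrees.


cos(87°) = 0.0523
sin(87°) = 0.9986

e^(i*87°) = 0.0523 + 0.9986i


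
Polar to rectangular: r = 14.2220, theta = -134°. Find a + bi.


a = 14.2220*cos(-134°) = 14.2220*(-0.694658) = -9.8794
b = 14.2220*sin(-134°) = 14.2220*(-0.71934) = -10.2305

-9.8794 - 10.2305i


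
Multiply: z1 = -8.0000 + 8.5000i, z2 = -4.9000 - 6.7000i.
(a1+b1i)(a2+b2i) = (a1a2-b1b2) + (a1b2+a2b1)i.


Real = -8*(-4.9) - 8.5*(-6.7) = 39.2 - (-56.95) = 96.15
Imag = -8*(-6.7) - (4.9)*8.5 = 53.6 - (41.65) = 11.95

96.1500 + 11.9500i


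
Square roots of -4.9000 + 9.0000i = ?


|z| = sqrt(24.01+81) = 10.2474
sqrt((|z|+a)/2) = sqrt((10.2474+(-4.9))/2) = sqrt(2.6737) = 1.6352
sqrt((|z|-a)/2) = sqrt((10.2474-(-4.9))/2) = sqrt(7.5737) = 2.7520

±(1.6352 + 2.7520i) i.e. 1.6352 + 2.7520i and -1.6352 - 2.7520i


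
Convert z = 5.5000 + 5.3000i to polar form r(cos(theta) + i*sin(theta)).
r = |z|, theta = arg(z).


r = sqrt(30.25+28.09) = sqrt(58.34) = 7.6381
theta = atan2(5.3, 5.5) = 43.9391 degrees

r = 7.6381, theta = 43.9391 degrees


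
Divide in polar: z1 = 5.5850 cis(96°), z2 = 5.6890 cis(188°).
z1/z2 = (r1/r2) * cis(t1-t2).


r = 5.5850 / 5.6890 = 0.9817
theta = 96° - 188° = -92° = 268° (mod 360)

0.9817 cis(268°)


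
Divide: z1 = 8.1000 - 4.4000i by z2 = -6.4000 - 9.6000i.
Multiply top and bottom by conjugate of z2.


Conjugate of z2 = -6.4000 + 9.6000i
Numerator: (8.1000 - 4.4000i)(-6.4000 + 9.6000i) = -9.6000 + 105.9200i
Denominator: (-6.4)^2 + (-9.6)^2 = 133.12
Result = (-9.6000 + 105.9200i)/133.12

-0.0721 + 0.7957i


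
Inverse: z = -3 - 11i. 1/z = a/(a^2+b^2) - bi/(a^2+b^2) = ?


|z|^2 = 9+121 = 130
1/z = (-3 + 11i)/130

1/z = -0.0231 + 0.0846i


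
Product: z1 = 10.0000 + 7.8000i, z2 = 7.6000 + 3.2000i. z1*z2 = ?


Real = 10*7.6 - 7.8*3.2 = 76 - 24.96 = 51.04
Imag = 10*3.2 + 7.6*7.8 = 32 + 59.28 = 91.28

51.0400 + 91.2800i


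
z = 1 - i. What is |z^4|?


|z| = sqrt(1+1) = sqrt(2) = 1.4142
|z^4| = |z|^4 = (sqrt(2))^4 = 2^2 = 4

|z^4| = 4


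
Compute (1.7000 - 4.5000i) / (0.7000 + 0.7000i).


Conjugate of z2 = 0.7000 - 0.7000i
Numerator: (1.7000 - 4.5000i)(0.7000 - 0.7000i) = -1.9600 - 4.3400i
Denominator: 0.7^2 + 0.7^2 = 0.98
Result = (-1.9600 - 4.3400i)/0.98

-2.0000 - 4.4286i


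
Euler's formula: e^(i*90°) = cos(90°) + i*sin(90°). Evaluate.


cos(90°) = 0
sin(90°) = 1.0000

e^(i*90°) = 0 + 1.0000i


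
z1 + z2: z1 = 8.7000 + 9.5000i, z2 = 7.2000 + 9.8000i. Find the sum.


Real: 8.7 + 7.2 = 15.9
Imag: 9.5 + 9.8 = 19.3

15.9000 + 19.3000i


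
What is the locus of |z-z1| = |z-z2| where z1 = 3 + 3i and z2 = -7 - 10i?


Equal distances means the locus is the perpendicular bisector of z1 and z2.
Midpoint = ((3+(-7))/2, (3+(-10))/2) = (-2.0000, -3.5000)

Perpendicular bisector through (-2.0000, -3.5000)


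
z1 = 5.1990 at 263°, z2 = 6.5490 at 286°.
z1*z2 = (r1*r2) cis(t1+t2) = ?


r = 5.1990 * 6.5490 = 34.0483
theta = 263° + 286° = 549° = 189° (mod 360)

34.0483 cis(189°)


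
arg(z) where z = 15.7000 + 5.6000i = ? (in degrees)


Re = 15.7, Im = 5.6
arg = atan2(5.6, 15.7) = 19.6307 degrees

arg(z) = 19.6307 degrees


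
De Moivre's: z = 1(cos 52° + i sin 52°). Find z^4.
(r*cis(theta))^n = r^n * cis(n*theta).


r^4 = 1^4 = 1
n*theta = 4*52° = 208° = 208° (mod 360)
a = 1*cos(208°) = -0.8829
b = 1*sin(208°) = -0.4695

1 cis(208°) = -0.8829 - 0.4695i


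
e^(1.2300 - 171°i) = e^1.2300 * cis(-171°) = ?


e^1.2300 = 3.4212
cos(-171°) = -0.9877
sin(-171°) = -0.15643
Real = 3.4212*(-0.9877) = -3.3791
Imag = 3.4212*(-0.15643) = -0.5352

-3.3791 - 0.5352i


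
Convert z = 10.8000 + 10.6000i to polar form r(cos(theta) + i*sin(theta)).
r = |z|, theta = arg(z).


r = sqrt(116.64+112.36) = sqrt(229) = 15.1327
theta = atan2(10.6, 10.8) = 44.4645 degrees

r = 15.1327, theta = 44.4645 degrees


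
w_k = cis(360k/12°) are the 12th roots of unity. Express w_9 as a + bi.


Angle = 360*9/12 = 270°
a = cos(270°) = 0
b = sin(270°) = -1.0000

0 - 1.0000i


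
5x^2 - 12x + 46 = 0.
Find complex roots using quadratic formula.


disc = (-12)^2 - 4*5*46 = 144 - 920 = -776
sqrt(|disc|) = sqrt(776) = 27.8568
Real part = 12/(2*5) = 1.2000
Imag part = 27.8568/(2*5) = 2.7857

1.2000 ± 2.7857i


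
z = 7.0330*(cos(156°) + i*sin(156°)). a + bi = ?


a = 7.0330*cos(156°) = 7.0330*(-0.91355) = -6.4250
b = 7.0330*sin(156°) = 7.0330*0.40674 = 2.8606

-6.4250 + 2.8606i


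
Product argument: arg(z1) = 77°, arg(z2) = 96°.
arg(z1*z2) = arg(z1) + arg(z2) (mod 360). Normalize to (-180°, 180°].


arg(z1*z2) = 77° + 96° = 173°
Normalized to (-180°, 180°]: 173°

173°


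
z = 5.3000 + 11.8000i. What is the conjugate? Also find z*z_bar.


z_bar = 5.3000 - 11.8000i
z*z_bar = 5.3^2 + 11.8^2 = 28.09 + 139.24 = 167.33

z_bar = 5.3000 - 11.8000i, z*z_bar = 167.33


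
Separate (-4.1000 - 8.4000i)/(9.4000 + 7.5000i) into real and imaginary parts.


Multiply by conjugate: (-4.1000 - 8.4000i)(9.4000 - 7.5000i) / (9.4^2 + 7.5^2)
Numerator real = -4.1*9.4 - (8.4)*7.5 = -101.54
Numerator imag = -8.4*9.4 - (-4.1)*7.5 = -48.21
Denominator = 144.61
Re(z) = -101.54/144.61 = -0.7022
Im(z) = -48.21/144.61 = -0.3334

Re(z) = -0.7022, Im(z) = -0.3334


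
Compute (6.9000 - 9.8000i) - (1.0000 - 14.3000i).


Real: 6.9 - 1 = 5.9
Imag: -9.8 + 14.3 = 4.5

5.9000 + 4.5000i


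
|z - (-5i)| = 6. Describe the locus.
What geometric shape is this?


|z - z0| = r is a circle with center z0 and radius r.
Center = (0, -5), radius = 6

Circle with center (0, -5) and radius 6


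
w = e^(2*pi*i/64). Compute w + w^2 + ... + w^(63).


With w = e^(2*pi*i/64), all 64 of the 64th roots of unity w^0 = 1, w, ..., w^(63) sum to 0: 1 + w + ... + w^(63) = (1 - w^64)/(1 - w) = 0 since w^64 = 1, w ≠ 1.
Removing the root 1: w + w^2 + ... + w^(63) = 0 - 1 = -1

Sum = -1


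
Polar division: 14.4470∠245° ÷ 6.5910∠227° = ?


r = 14.4470 / 6.5910 = 2.1919
theta = 245° - 227° = 18° = 18° (mod 360)

2.1919 cis(18°)


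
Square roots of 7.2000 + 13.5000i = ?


|z| = sqrt(51.84+182.25) = 15.3000
sqrt((|z|+a)/2) = sqrt((15.3000+7.2)/2) = sqrt(11.2500) = 3.3541
sqrt((|z|-a)/2) = sqrt((15.3000-7.2)/2) = sqrt(4.0500) = 2.0125

±(3.3541 + 2.0125i) i.e. 3.3541 + 2.0125i and -3.3541 - 2.0125i


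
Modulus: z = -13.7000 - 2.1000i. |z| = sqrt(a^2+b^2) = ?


|z| = sqrt((-13.7)^2 + (-2.1)^2) = sqrt(187.69 + 4.41) = sqrt(192.1) = 13.8600

|z| = 13.8600


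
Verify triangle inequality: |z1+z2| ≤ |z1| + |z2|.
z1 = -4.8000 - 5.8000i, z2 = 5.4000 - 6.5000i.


|z1| = sqrt((-4.8)^2 + (-5.8)^2) = sqrt(56.68) = 7.5286
|z2| = sqrt(5.4^2 + (-6.5)^2) = sqrt(71.41) = 8.4504
z1+z2 = 0.6000 - 12.3000i
|z1+z2| = sqrt(151.65) = 12.3146
|z1|+|z2| = 7.5286 + 8.4504 = 15.9790

|z1+z2| = 12.3146 ≤ |z1|+|z2| = 15.9790 (verified)


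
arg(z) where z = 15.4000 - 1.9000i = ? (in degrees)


Re = 15.4, Im = -1.9
arg = atan2(-1.9, 15.4) = -7.0334 degrees

arg(z) = -7.0334 degrees


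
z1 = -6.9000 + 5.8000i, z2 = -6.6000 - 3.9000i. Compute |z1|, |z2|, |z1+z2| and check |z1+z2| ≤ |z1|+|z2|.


|z1| = sqrt((-6.9)^2 + 5.8^2) = sqrt(81.25) = 9.0139
|z2| = sqrt((-6.6)^2 + (-3.9)^2) = sqrt(58.77) = 7.6662
z1+z2 = -13.5000 + 1.9000i
|z1+z2| = sqrt(185.86) = 13.6330
|z1|+|z2| = 9.0139 + 7.6662 = 16.6801

|z1+z2| = 13.6330 ≤ |z1|+|z2| = 16.6801 (verified)


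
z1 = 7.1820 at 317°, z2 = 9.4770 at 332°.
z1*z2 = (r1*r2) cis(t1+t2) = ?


r = 7.1820 * 9.4770 = 68.0638
theta = 317° + 332° = 649° = 289° (mod 360)

68.0638 cis(289°)


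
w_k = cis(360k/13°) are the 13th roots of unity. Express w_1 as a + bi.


Angle = 360*1/13 = 27.6923°
a = cos(27.6923°) = 0.8855
b = sin(27.6923°) = 0.4647

0.8855 + 0.4647i


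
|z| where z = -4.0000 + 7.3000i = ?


|z| = sqrt((-4)^2 + 7.3^2) = sqrt(16 + 53.29) = sqrt(69.29) = 8.3241

|z| = 8.3241


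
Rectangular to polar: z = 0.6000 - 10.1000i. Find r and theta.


r = sqrt(0.36+102.01) = sqrt(102.37) = 10.1178
theta = atan2(-10.1, 0.6) = -86.6003 degrees

r = 10.1178, theta = -86.6003 degrees


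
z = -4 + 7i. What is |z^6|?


|z| = sqrt(16+49) = sqrt(65) = 8.0623
|z^6| = |z|^6 = (sqrt(65))^6 = 65^3 = 274625

|z^6| = 274625


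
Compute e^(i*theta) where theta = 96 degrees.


cos(96°) = -0.1045
sin(96°) = 0.9945

e^(i*96°) = -0.1045 + 0.9945i


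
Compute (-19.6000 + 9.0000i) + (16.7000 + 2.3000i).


Real: -19.6 + 16.7 = -2.9
Imag: 9 + 2.3 = 11.3

-2.9000 + 11.3000i


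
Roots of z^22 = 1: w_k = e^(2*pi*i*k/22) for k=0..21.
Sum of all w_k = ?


The sum of all 22th roots of unity is 0.
Geometric series: (1 - w^22)/(1 - w) = (1-1)/(1-w) = 0 since w^22 = 1, w ≠ 1.
Alternatively: coefficient of z^21 in z^22 - 1 is 0.

0


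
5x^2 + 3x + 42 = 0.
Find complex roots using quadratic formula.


disc = 3^2 - 4*5*42 = 9 - 840 = -831
sqrt(|disc|) = sqrt(831) = 28.8271
Real part = -3/(2*5) = -0.3000
Imag part = 28.8271/(2*5) = 2.8827

-0.3000 ± 2.8827i


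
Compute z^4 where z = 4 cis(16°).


r^4 = 4^4 = 256
n*theta = 4*16° = 64° = 64° (mod 360)
a = 256*cos(64°) = 112.2230
b = 256*sin(64°) = 230.0913

256 cis(64°) = 112.2230 + 230.0913i


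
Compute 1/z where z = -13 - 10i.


|z|^2 = 169+100 = 269
1/z = (-13 + 10i)/269

1/z = -0.0483 + 0.0372i


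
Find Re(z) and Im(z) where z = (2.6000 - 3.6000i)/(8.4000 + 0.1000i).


Multiply by conjugate: (2.6000 - 3.6000i)(8.4000 - 0.1000i) / (8.4^2 + 0.1^2)
Numerator real = 2.6*8.4 - (3.6)*0.1 = 21.48
Numerator imag = -3.6*8.4 - 2.6*0.1 = -30.5
Denominator = 70.57
Re(z) = 21.48/70.57 = 0.3044
Im(z) = -30.5/70.57 = -0.4322

Re(z) = 0.3044, Im(z) = -0.4322


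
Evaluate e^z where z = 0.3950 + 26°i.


e^0.3950 = 1.4844
cos(26°) = 0.8988
sin(26°) = 0.43837
Real = 1.4844*0.8988 = 1.3342
Imag = 1.4844*0.43837 = 0.6507

1.3342 + 0.6507i


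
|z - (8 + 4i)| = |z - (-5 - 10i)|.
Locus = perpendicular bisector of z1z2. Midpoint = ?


Equal distances means the locus is the perpendicular bisector of z1 and z2.
Midpoint = ((8+(-5))/2, (4+(-10))/2) = (1.5000, -3.0000)

Perpendicular bisector through (1.5000, -3.0000)


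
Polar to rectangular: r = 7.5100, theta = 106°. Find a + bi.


a = 7.5100*cos(106°) = 7.5100*(-0.275637) = -2.0700
b = 7.5100*sin(106°) = 7.5100*0.96126 = 7.2191

-2.0700 + 7.2191i


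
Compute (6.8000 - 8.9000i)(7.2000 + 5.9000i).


Real = 6.8*7.2 - (-8.9)*5.9 = 48.96 - (-52.51) = 101.47
Imag = 6.8*5.9 + 7.2*(-8.9) = 40.12 - (64.08) = -23.96

101.4700 - 23.9600i


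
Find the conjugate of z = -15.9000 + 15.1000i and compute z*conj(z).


z_bar = -15.9000 - 15.1000i
z*z_bar = (-15.9)^2 + 15.1^2 = 252.81 + 228.01 = 480.82

z_bar = -15.9000 - 15.1000i, z*z_bar = 480.82


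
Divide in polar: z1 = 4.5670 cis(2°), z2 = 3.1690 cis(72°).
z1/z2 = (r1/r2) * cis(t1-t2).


r = 4.5670 / 3.1690 = 1.4411
theta = 2° - 72° = -70° = 290° (mod 360)

1.4411 cis(290°)


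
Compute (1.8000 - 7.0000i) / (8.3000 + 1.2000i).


Conjugate of z2 = 8.3000 - 1.2000i
Numerator: (1.8000 - 7.0000i)(8.3000 - 1.2000i) = 6.5400 - 60.2600i
Denominator: 8.3^2 + 1.2^2 = 70.33
Result = (6.5400 - 60.2600i)/70.33

0.0930 - 0.8568i


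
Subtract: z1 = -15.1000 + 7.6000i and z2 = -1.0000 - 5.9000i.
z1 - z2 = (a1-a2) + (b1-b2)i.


Real: -15.1 + 1 = -14.1
Imag: 7.6 + 5.9 = 13.5

-14.1000 + 13.5000i


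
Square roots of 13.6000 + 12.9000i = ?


|z| = sqrt(184.96+166.41) = 18.7449
sqrt((|z|+a)/2) = sqrt((18.7449+13.6)/2) = sqrt(16.1724) = 4.0215
sqrt((|z|-a)/2) = sqrt((18.7449-13.6)/2) = sqrt(2.5724) = 1.6039

±(4.0215 + 1.6039i) i.e. 4.0215 + 1.6039i and -4.0215 - 1.6039i


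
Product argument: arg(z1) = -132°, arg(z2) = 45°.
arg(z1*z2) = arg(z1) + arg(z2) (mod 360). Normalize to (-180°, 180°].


arg(z1*z2) = -132° + 45° = -87°
Normalized to (-180°, 180°]: -87°

-87°


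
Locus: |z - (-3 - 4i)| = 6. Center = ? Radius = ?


|z - z0| = r is a circle with center z0 and radius r.
Center = (-3, -4), radius = 6

Circle with center (-3, -4) and radius 6


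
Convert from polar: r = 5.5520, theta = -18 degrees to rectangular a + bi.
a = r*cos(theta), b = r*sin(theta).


a = 5.5520*cos(-18°) = 5.5520*0.95106 = 5.2803
b = 5.5520*sin(-18°) = 5.5520*(-0.30902) = -1.7157

5.2803 - 1.7157i


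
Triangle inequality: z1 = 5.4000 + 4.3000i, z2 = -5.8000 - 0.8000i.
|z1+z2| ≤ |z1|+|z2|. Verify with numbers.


|z1| = sqrt(5.4^2 + 4.3^2) = sqrt(47.65) = 6.9029
|z2| = sqrt((-5.8)^2 + (-0.8)^2) = sqrt(34.28) = 5.8549
z1+z2 = -0.4000 + 3.5000i
|z1+z2| = sqrt(12.41) = 3.5228
|z1|+|z2| = 6.9029 + 5.8549 = 12.7578

|z1+z2| = 3.5228 ≤ |z1|+|z2| = 12.7578 (verified)


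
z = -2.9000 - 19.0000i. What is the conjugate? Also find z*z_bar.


z_bar = -2.9000 + 19.0000i
z*z_bar = (-2.9)^2 + (-19)^2 = 8.41 + 361 = 369.41

z_bar = -2.9000 + 19.0000i, z*z_bar = 369.41


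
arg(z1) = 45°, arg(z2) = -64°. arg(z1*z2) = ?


arg(z1*z2) = 45° - 64° = -19°
Normalized to (-180°, 180°]: -19°

-19°


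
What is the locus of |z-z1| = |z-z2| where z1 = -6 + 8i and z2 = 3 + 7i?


Equal distances means the locus is the perpendicular bisector of z1 and z2.
Midpoint = ((-6+3)/2, (8+7)/2) = (-1.5000, 7.5000)

Perpendicular bisector through (-1.5000, 7.5000)


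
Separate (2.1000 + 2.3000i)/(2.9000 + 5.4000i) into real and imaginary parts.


Multiply by conjugate: (2.1000 + 2.3000i)(2.9000 - 5.4000i) / (2.9^2 + 5.4^2)
Numerator real = 2.1*2.9 + 2.3*5.4 = 18.51
Numerator imag = 2.3*2.9 - 2.1*5.4 = -4.67
Denominator = 37.57
Re(z) = 18.51/37.57 = 0.4927
Im(z) = -4.67/37.57 = -0.1243

Re(z) = 0.4927, Im(z) = -0.1243


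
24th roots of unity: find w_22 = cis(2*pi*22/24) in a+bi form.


Angle = 360*22/24 = 330°
a = cos(330°) = 0.8660
b = sin(330°) = -0.5000

0.8660 - 0.5000i


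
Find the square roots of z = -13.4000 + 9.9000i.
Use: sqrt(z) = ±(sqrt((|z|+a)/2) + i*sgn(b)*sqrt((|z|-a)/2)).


|z| = sqrt(179.56+98.01) = 16.6604
sqrt((|z|+a)/2) = sqrt((16.6604+(-13.4))/2) = sqrt(1.6302) = 1.2768
sqrt((|z|-a)/2) = sqrt((16.6604-(-13.4))/2) = sqrt(15.0302) = 3.8769

±(1.2768 + 3.8769i) i.e. 1.2768 + 3.8769i and -1.2768 - 3.8769i


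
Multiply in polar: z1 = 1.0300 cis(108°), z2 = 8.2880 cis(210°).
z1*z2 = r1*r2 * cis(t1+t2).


r = 1.0300 * 8.2880 = 8.5366
theta = 108° + 210° = 318° = 318° (mod 360)

8.5366 cis(318°)


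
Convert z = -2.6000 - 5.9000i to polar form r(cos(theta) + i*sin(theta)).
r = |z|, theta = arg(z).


r = sqrt(6.76+34.81) = sqrt(41.57) = 6.4475
theta = atan2(-5.9, -2.6) = -113.7820 degrees

r = 6.4475, theta = -113.7820 degrees


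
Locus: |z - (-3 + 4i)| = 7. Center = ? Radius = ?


|z - z0| = r is a circle with center z0 and radius r.
Center = (-3, 4), radius = 7

Circle with center (-3, 4) and radius 7


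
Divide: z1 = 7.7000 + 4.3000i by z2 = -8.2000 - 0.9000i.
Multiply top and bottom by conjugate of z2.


Conjugate of z2 = -8.2000 + 0.9000i
Numerator: (7.7000 + 4.3000i)(-8.2000 + 0.9000i) = -67.0100 - 28.3300i
Denominator: (-8.2)^2 + (-0.9)^2 = 68.05
Result = (-67.0100 - 28.3300i)/68.05

-0.9847 - 0.4163i


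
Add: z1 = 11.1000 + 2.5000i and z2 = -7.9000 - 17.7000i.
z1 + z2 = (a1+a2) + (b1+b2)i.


Real: 11.1 - 7.9 = 3.2
Imag: 2.5 - 17.7 = -15.2

3.2000 - 15.2000i


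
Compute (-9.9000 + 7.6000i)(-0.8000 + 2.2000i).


Real = -9.9*(-0.8) - 7.6*2.2 = 7.92 - 16.72 = -8.8
Imag = -9.9*2.2 - (0.8)*7.6 = -21.78 - (6.08) = -27.86

-8.8000 - 27.8600i


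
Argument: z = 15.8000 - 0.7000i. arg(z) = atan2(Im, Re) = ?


Re = 15.8, Im = -0.7
arg = atan2(-0.7, 15.8) = -2.5368 degrees

arg(z) = -2.5368 degrees


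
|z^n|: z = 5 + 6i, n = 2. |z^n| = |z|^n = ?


|z| = sqrt(25+36) = sqrt(61) = 7.8102
|z^2| = |z|^2 = (sqrt(61))^2 = 61

|z^2| = 61


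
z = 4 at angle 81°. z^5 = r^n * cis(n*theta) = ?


r^5 = 4^5 = 1024
n*theta = 5*81° = 405° = 45° (mod 360)
a = 1024*cos(45°) = 724.0773
b = 1024*sin(45°) = 724.0773

1024 cis(45°) = 724.0773 + 724.0773i


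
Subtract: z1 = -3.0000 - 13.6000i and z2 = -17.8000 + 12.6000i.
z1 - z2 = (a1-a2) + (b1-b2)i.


Real: -3 + 17.8 = 14.8
Imag: -13.6 - 12.6 = -26.2

14.8000 - 26.2000i


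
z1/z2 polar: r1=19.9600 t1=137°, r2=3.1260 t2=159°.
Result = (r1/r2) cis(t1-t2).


r = 19.9600 / 3.1260 = 6.3852
theta = 137° - 159° = -22° = 338° (mod 360)

6.3852 cis(338°)


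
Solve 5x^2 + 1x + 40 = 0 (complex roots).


disc = 1^2 - 4*5*40 = 1 - 800 = -799
sqrt(|disc|) = sqrt(799) = 28.2666
Real part = -1/(2*5) = -0.1000
Imag part = 28.2666/(2*5) = 2.8267

-0.1000 ± 2.8267i


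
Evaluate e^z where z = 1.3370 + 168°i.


e^1.3370 = 3.8076
cos(168°) = -0.97815
sin(168°) = 0.2079
Real = 3.8076*(-0.97815) = -3.7244
Imag = 3.8076*0.2079 = 0.7916

-3.7244 + 0.7916i


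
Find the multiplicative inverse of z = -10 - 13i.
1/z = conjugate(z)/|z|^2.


|z|^2 = 100+169 = 269
1/z = (-10 + 13i)/269

1/z = -0.0372 + 0.0483i


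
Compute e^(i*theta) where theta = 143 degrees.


cos(143°) = -0.7986
sin(143°) = 0.6018

e^(i*143°) = -0.7986 + 0.6018i


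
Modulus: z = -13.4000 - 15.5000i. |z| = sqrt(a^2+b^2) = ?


|z| = sqrt((-13.4)^2 + (-15.5)^2) = sqrt(179.56 + 240.25) = sqrt(419.81) = 20.4893

|z| = 20.4893


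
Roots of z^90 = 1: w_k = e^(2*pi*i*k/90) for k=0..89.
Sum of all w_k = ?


The sum of all 90th roots of unity is 0.
Geometric series: (1 - w^90)/(1 - w) = (1-1)/(1-w) = 0 since w^90 = 1, w ≠ 1.
Alternatively: coefficient of z^89 in z^90 - 1 is 0.

0


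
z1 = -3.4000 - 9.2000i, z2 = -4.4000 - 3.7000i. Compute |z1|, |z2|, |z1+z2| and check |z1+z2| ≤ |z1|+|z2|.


|z1| = sqrt((-3.4)^2 + (-9.2)^2) = sqrt(96.2) = 9.8082
|z2| = sqrt((-4.4)^2 + (-3.7)^2) = sqrt(33.05) = 5.7489
z1+z2 = -7.8000 - 12.9000i
|z1+z2| = sqrt(227.25) = 15.0748
|z1|+|z2| = 9.8082 + 5.7489 = 15.5571

|z1+z2| = 15.0748 ≤ |z1|+|z2| = 15.5571 (verified)


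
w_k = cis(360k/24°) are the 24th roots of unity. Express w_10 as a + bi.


Angle = 360*10/24 = 150°
a = cos(150°) = -0.8660
b = sin(150°) = 0.5000

-0.8660 + 0.5000i


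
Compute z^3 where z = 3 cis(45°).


r^3 = 3^3 = 27
n*theta = 3*45° = 135° = 135° (mod 360)
a = 27*cos(135°) = -19.0919
b = 27*sin(135°) = 19.0919

27 cis(135°) = -19.0919 + 19.0919i


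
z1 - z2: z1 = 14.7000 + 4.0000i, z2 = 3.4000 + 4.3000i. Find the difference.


Real: 14.7 - 3.4 = 11.3
Imag: 4 - 4.3 = -0.3

11.3000 - 0.3000i


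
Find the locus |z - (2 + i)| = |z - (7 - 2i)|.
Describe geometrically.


Equal distances means the locus is the perpendicular bisector of z1 and z2.
Midpoint = ((2+7)/2, (1+(-2))/2) = (4.5000, -0.5000)

Perpendicular bisector through (4.5000, -0.5000)


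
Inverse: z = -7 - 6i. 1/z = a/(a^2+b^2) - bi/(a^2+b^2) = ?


|z|^2 = 49+36 = 85
1/z = (-7 + 6i)/85

1/z = -0.0824 + 0.0706i


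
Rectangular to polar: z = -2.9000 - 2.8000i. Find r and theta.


r = sqrt(8.41+7.84) = sqrt(16.25) = 4.0311
theta = atan2(-2.8, -2.9) = -136.0051 degrees

r = 4.0311, theta = -136.0051 degrees


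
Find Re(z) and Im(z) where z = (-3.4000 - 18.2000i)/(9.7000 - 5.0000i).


Multiply by conjugate: (-3.4000 - 18.2000i)(9.7000 + 5.0000i) / (9.7^2 + (-5)^2)
Numerator real = -3.4*9.7 - (18.2)*(-5) = 58.02
Numerator imag = -18.2*9.7 - (-3.4)*(-5) = -193.54
Denominator = 119.09
Re(z) = 58.02/119.09 = 0.4872
Im(z) = -193.54/119.09 = -1.6252

Re(z) = 0.4872, Im(z) = -1.6252


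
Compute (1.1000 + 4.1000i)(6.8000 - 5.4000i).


Real = 1.1*6.8 - 4.1*(-5.4) = 7.48 - (-22.14) = 29.62
Imag = 1.1*(-5.4) + 6.8*4.1 = -5.94 + 27.88 = 21.94

29.6200 + 21.9400i


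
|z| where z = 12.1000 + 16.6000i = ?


|z| = sqrt(12.1^2 + 16.6^2) = sqrt(146.41 + 275.56) = sqrt(421.97) = 20.5419

|z| = 20.5419


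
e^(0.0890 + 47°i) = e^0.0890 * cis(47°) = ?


e^0.0890 = 1.0931
cos(47°) = 0.682
sin(47°) = 0.73135
Real = 1.0931*0.682 = 0.7455
Imag = 1.0931*0.73135 = 0.7994

0.7455 + 0.7994i


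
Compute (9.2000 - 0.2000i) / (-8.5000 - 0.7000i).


Conjugate of z2 = -8.5000 + 0.7000i
Numerator: (9.2000 - 0.2000i)(-8.5000 + 0.7000i) = -78.0600 + 8.1400i
Denominator: (-8.5)^2 + (-0.7)^2 = 72.74
Result = (-78.0600 + 8.1400i)/72.74

-1.0731 + 0.1119i


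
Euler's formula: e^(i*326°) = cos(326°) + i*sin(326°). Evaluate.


cos(326°) = 0.8290
sin(326°) = -0.5592

e^(i*326°) = 0.8290 - 0.5592i


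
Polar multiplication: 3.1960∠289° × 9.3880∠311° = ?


r = 3.1960 * 9.3880 = 30.0040
theta = 289° + 311° = 600° = 240° (mod 360)

30.0040 cis(240°)


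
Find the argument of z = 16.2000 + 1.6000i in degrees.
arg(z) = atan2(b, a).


Re = 16.2, Im = 1.6
arg = atan2(1.6, 16.2) = 5.6405 degrees

arg(z) = 5.6405 degrees


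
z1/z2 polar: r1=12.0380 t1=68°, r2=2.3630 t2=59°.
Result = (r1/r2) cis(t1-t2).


r = 12.0380 / 2.3630 = 5.0944
theta = 68° - 59° = 9° = 9° (mod 360)

5.0944 cis(9°)


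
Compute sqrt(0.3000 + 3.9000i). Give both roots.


|z| = sqrt(0.09+15.21) = 3.9115
sqrt((|z|+a)/2) = sqrt((3.9115+0.3)/2) = sqrt(2.1058) = 1.4511
sqrt((|z|-a)/2) = sqrt((3.9115-0.3)/2) = sqrt(1.8058) = 1.3438

±(1.4511 + 1.3438i) i.e. 1.4511 + 1.3438i and -1.4511 - 1.3438i


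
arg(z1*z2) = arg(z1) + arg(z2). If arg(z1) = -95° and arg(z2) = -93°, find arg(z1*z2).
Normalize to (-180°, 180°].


arg(z1*z2) = -95° - 93° = -188°
Normalized to (-180°, 180°]: 172°

172°


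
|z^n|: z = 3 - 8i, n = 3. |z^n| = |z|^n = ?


|z| = sqrt(9+64) = sqrt(73) = 8.5440
|z^3| = |z|^3 = (sqrt(73))^3 = 73*sqrt(73)

|z^3| = 73*sqrt(73) ≈ 623.7123


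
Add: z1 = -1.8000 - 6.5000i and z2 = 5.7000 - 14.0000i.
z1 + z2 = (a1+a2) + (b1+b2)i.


Real: -1.8 + 5.7 = 3.9
Imag: -6.5 - 14 = -20.5

3.9000 - 20.5000i


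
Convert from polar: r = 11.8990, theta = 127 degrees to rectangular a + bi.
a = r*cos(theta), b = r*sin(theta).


a = 11.8990*cos(127°) = 11.8990*(-0.601815) = -7.1610
b = 11.8990*sin(127°) = 11.8990*0.79864 = 9.5030

-7.1610 + 9.5030i


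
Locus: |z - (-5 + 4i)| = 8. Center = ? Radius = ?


|z - z0| = r is a circle with center z0 and radius r.
Center = (-5, 4), radius = 8

Circle with center (-5, 4) and radius 8


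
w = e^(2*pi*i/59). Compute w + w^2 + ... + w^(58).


With w = e^(2*pi*i/59), all 59 of the 59th roots of unity w^0 = 1, w, ..., w^(58) sum to 0: 1 + w + ... + w^(58) = (1 - w^59)/(1 - w) = 0 since w^59 = 1, w ≠ 1.
Removing the root 1: w + w^2 + ... + w^(58) = 0 - 1 = -1

Sum = -1


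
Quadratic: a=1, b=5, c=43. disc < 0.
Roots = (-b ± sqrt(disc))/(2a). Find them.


disc = 5^2 - 4*1*43 = 25 - 172 = -147
sqrt(|disc|) = sqrt(147) = 12.1244
Real part = -5/(2*1) = -2.5000
Imag part = 12.1244/(2*1) = 6.0622

-2.5000 ± 6.0622i


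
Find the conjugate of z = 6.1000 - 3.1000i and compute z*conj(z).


z_bar = 6.1000 + 3.1000i
z*z_bar = 6.1^2 + (-3.1)^2 = 37.21 + 9.61 = 46.82

z_bar = 6.1000 + 3.1000i, z*z_bar = 46.82


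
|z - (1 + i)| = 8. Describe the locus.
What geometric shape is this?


|z - z0| = r is a circle with center z0 and radius r.
Center = (1, 1), radius = 8

Circle with center (1, 1) and radius 8


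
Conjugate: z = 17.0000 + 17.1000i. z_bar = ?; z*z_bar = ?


z_bar = 17.0000 - 17.1000i
z*z_bar = 17^2 + 17.1^2 = 289 + 292.41 = 581.41

z_bar = 17.0000 - 17.1000i, z*z_bar = 581.41


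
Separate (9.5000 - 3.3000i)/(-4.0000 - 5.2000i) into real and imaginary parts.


Multiply by conjugate: (9.5000 - 3.3000i)(-4.0000 + 5.2000i) / ((-4)^2 + (-5.2)^2)
Numerator real = 9.5*(-4) - (3.3)*(-5.2) = -20.84
Numerator imag = -3.3*(-4) - 9.5*(-5.2) = 62.6
Denominator = 43.04
Re(z) = -20.84/43.04 = -0.4842
Im(z) = 62.6/43.04 = 1.4545

Re(z) = -0.4842, Im(z) = 1.4545


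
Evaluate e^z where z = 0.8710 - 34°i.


e^0.8710 = 2.3893
cos(-34°) = 0.82904
sin(-34°) = -0.5592
Real = 2.3893*0.82904 = 1.9808
Imag = 2.3893*(-0.5592) = -1.3361

1.9808 - 1.3361i


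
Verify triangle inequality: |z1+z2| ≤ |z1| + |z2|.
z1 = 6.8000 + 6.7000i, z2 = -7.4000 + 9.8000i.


|z1| = sqrt(6.8^2 + 6.7^2) = sqrt(91.13) = 9.5462
|z2| = sqrt((-7.4)^2 + 9.8^2) = sqrt(150.8) = 12.2801
z1+z2 = -0.6000 + 16.5000i
|z1+z2| = sqrt(272.61) = 16.5109
|z1|+|z2| = 9.5462 + 12.2801 = 21.8263

|z1+z2| = 16.5109 ≤ |z1|+|z2| = 21.8263 (verified)


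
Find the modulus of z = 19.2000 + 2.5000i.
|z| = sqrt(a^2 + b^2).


|z| = sqrt(19.2^2 + 2.5^2) = sqrt(368.64 + 6.25) = sqrt(374.89) = 19.3621

|z| = 19.3621


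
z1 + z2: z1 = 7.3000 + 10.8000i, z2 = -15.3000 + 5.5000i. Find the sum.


Real: 7.3 - 15.3 = -8
Imag: 10.8 + 5.5 = 16.3

-8.0000 + 16.3000i


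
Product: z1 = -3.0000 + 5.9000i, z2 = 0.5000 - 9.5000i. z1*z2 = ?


Real = -3*0.5 - 5.9*(-9.5) = -1.5 - (-56.05) = 54.55
Imag = -3*(-9.5) + 0.5*5.9 = 28.5 + 2.95 = 31.45

54.5500 + 31.4500i


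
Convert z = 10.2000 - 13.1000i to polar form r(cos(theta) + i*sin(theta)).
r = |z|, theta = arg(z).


r = sqrt(104.04+171.61) = sqrt(275.65) = 16.6027
theta = atan2(-13.1, 10.2) = -52.0947 degrees

r = 16.6027, theta = -52.0947 degrees


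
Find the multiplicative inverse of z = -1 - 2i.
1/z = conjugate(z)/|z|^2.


|z|^2 = 1+4 = 5
1/z = (-1 + 2i)/5

1/z = -0.2000 + 0.4000i


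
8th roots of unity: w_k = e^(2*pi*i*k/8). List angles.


The 8th roots of unity are cis(360k/8°) for k=0..7
Angle step = 360/8 = 45°
Primitive root: cis(45°)
Primitive root = 0.7071 + 0.7071i

8 roots at angles: 0°, 45°, 90°, 135°, 180°, 225°, 270°, 315°


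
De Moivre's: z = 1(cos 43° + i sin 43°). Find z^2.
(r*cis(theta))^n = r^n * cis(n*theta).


r^2 = 1^2 = 1
n*theta = 2*43° = 86° = 86° (mod 360)
a = 1*cos(86°) = 0.0698
b = 1*sin(86°) = 0.9976

1 cis(86°) = 0.0698 + 0.9976i


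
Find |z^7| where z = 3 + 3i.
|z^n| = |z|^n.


|z| = sqrt(9+9) = sqrt(18) = 4.2426
|z^7| = |z|^7 = (sqrt(18))^7 = 18^3 * sqrt(18) = 5832*sqrt(18)

|z^7| = 5832*sqrt(18) ≈ 24743.0805


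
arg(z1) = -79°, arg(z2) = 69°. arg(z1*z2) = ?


arg(z1*z2) = -79° + 69° = -10°
Normalized to (-180°, 180°]: -10°

-10°


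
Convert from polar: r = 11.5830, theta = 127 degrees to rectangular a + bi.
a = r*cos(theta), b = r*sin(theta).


a = 11.5830*cos(127°) = 11.5830*(-0.601815) = -6.9708
b = 11.5830*sin(127°) = 11.5830*0.79864 = 9.2506

-6.9708 + 9.2506i


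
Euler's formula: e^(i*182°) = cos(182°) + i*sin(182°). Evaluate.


cos(182°) = -0.9994
sin(182°) = -0.0349

e^(i*182°) = -0.9994 - 0.0349i


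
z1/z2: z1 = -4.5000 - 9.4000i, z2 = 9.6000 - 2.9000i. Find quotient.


Conjugate of z2 = 9.6000 + 2.9000i
Numerator: (-4.5000 - 9.4000i)(9.6000 + 2.9000i) = -15.9400 - 103.2900i
Denominator: 9.6^2 + (-2.9)^2 = 100.57
Result = (-15.9400 - 103.2900i)/100.57

-0.1585 - 1.0270i


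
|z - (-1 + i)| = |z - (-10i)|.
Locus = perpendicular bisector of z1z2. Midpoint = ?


Equal distances means the locus is the perpendicular bisector of z1 and z2.
Midpoint = ((-1+0)/2, (1+(-10))/2) = (-0.5000, -4.5000)

Perpendicular bisector through (-0.5000, -4.5000)


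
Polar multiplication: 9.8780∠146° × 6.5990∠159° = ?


r = 9.8780 * 6.5990 = 65.1849
theta = 146° + 159° = 305° = 305° (mod 360)

65.1849 cis(305°)


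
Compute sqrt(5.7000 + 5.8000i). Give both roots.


|z| = sqrt(32.49+33.64) = 8.1320
sqrt((|z|+a)/2) = sqrt((8.1320+5.7)/2) = sqrt(6.9160) = 2.6298
sqrt((|z|-a)/2) = sqrt((8.1320-5.7)/2) = sqrt(1.2160) = 1.1027

±(2.6298 + 1.1027i) i.e. 2.6298 + 1.1027i and -2.6298 - 1.1027i


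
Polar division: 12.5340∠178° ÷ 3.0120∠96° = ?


r = 12.5340 / 3.0120 = 4.1614
theta = 178° - 96° = 82° = 82° (mod 360)

4.1614 cis(82°)


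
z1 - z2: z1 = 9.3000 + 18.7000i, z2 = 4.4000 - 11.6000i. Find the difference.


Real: 9.3 - 4.4 = 4.9
Imag: 18.7 + 11.6 = 30.3

4.9000 + 30.3000i


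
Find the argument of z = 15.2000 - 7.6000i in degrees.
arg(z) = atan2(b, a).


Re = 15.2, Im = -7.6
arg = atan2(-7.6, 15.2) = -26.5651 degrees

arg(z) = -26.5651 degrees


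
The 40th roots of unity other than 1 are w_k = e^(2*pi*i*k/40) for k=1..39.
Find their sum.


With w = e^(2*pi*i/40), all 40 of the 40th roots of unity w^0 = 1, w, ..., w^(39) sum to 0: 1 + w + ... + w^(39) = (1 - w^40)/(1 - w) = 0 since w^40 = 1, w ≠ 1.
Removing the root 1: w + w^2 + ... + w^(39) = 0 - 1 = -1

Sum = -1


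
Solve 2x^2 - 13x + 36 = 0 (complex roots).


disc = (-13)^2 - 4*2*36 = 169 - 288 = -119
sqrt(|disc|) = sqrt(119) = 10.9087
Real part = 13/(2*2) = 3.2500
Imag part = 10.9087/(2*2) = 2.7272

3.2500 ± 2.7272i


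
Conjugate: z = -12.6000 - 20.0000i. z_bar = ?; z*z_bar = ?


z_bar = -12.6000 + 20.0000i
z*z_bar = (-12.6)^2 + (-20)^2 = 158.76 + 400 = 558.76

z_bar = -12.6000 + 20.0000i, z*z_bar = 558.76


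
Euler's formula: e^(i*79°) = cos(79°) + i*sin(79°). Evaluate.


cos(79°) = 0.1908
sin(79°) = 0.9816

e^(i*79°) = 0.1908 + 0.9816i


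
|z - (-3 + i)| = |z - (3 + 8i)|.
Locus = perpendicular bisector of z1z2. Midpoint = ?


Equal distances means the locus is the perpendicular bisector of z1 and z2.
Midpoint = ((-3+3)/2, (1+8)/2) = (0, 4.5000)

Perpendicular bisector through (0, 4.5000)


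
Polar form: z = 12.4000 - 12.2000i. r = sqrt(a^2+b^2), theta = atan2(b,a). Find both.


r = sqrt(153.76+148.84) = sqrt(302.6) = 17.3954
theta = atan2(-12.2, 12.4) = -44.5342 degrees

r = 17.3954, theta = -44.5342 degrees


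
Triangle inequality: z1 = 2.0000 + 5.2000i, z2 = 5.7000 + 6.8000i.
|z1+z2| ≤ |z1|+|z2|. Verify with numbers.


|z1| = sqrt(2^2 + 5.2^2) = sqrt(31.04) = 5.5714
|z2| = sqrt(5.7^2 + 6.8^2) = sqrt(78.73) = 8.8730
z1+z2 = 7.7000 + 12.0000i
|z1+z2| = sqrt(203.29) = 14.2580
|z1|+|z2| = 5.5714 + 8.8730 = 14.4444

|z1+z2| = 14.2580 ≤ |z1|+|z2| = 14.4444 (verified)


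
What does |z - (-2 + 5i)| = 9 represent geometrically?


|z - z0| = r is a circle with center z0 and radius r.
Center = (-2, 5), radius = 9

Circle with center (-2, 5) and radius 9


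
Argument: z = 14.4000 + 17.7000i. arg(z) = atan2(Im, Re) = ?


Re = 14.4, Im = 17.7
arg = atan2(17.7, 14.4) = 50.8696 degrees

arg(z) = 50.8696 degrees


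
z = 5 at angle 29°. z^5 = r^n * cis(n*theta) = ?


r^5 = 5^5 = 3125
n*theta = 5*29° = 145° = 145° (mod 360)
a = 3125*cos(145°) = -2559.8501
b = 3125*sin(145°) = 1792.4264

3125 cis(145°) = -2559.8501 + 1792.4264i


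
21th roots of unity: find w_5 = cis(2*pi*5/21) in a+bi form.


Angle = 360*5/21 = 85.7143°
a = cos(85.7143°) = 0.0747
b = sin(85.7143°) = 0.9972

0.0747 + 0.9972i


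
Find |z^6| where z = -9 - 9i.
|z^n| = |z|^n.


|z| = sqrt(81+81) = sqrt(162) = 12.7279
|z^6| = |z|^6 = (sqrt(162))^6 = 162^3 = 4251528

|z^6| = 4251528


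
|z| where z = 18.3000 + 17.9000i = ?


|z| = sqrt(18.3^2 + 17.9^2) = sqrt(334.89 + 320.41) = sqrt(655.3) = 25.5988

|z| = 25.5988


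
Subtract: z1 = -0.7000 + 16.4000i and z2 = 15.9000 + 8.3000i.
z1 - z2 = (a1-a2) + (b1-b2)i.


Real: -0.7 - 15.9 = -16.6
Imag: 16.4 - 8.3 = 8.1

-16.6000 + 8.1000i


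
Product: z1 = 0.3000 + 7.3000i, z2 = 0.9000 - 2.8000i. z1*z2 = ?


Real = 0.3*0.9 - 7.3*(-2.8) = 0.27 - (-20.44) = 20.71
Imag = 0.3*(-2.8) + 0.9*7.3 = -0.84 + 6.57 = 5.73

20.7100 + 5.7300i


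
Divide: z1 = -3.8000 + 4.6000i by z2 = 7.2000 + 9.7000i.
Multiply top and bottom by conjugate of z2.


Conjugate of z2 = 7.2000 - 9.7000i
Numerator: (-3.8000 + 4.6000i)(7.2000 - 9.7000i) = 17.2600 + 69.9800i
Denominator: 7.2^2 + 9.7^2 = 145.93
Result = (17.2600 + 69.9800i)/145.93

0.1183 + 0.4795i


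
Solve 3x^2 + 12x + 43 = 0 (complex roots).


disc = 12^2 - 4*3*43 = 144 - 516 = -372
sqrt(|disc|) = sqrt(372) = 19.2873
Real part = -12/(2*3) = -2.0000
Imag part = 19.2873/(2*3) = 3.2146

-2.0000 ± 3.2146i


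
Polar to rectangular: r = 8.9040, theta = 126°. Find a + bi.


a = 8.9040*cos(126°) = 8.9040*(-0.587785) = -5.2336
b = 8.9040*sin(126°) = 8.9040*0.80902 = 7.2035

-5.2336 + 7.2035i


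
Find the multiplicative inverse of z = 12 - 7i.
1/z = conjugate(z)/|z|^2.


|z|^2 = 144+49 = 193
1/z = (12 + 7i)/193

1/z = 0.0622 + 0.0363i


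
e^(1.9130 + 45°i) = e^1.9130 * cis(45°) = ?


e^1.9130 = 6.7734
cos(45°) = 0.7071
sin(45°) = 0.7071
Real = 6.7734*0.7071 = 4.7895
Imag = 6.7734*0.7071 = 4.7895

4.7895 + 4.7895i


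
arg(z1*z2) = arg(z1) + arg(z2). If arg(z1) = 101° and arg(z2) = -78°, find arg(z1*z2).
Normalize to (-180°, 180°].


arg(z1*z2) = 101° - 78° = 23°
Normalized to (-180°, 180°]: 23°

23°


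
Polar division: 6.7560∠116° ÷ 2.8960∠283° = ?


r = 6.7560 / 2.8960 = 2.3329
theta = 116° - 283° = -167° = 193° (mod 360)

2.3329 cis(193°)


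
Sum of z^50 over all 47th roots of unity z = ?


The roots are w_k = w^k with w = e^(2*pi*i/47), and (w^k)^50 = (w^50)^k.
So S = 1 + u + u^2 + ... + u^(46) with u = w^50.
50 = 1*47 + 3, so 50 is not a multiple of 47: u = (w^47)^1 * w^3 = w^3 ≠ 1 (w is a primitive 47th root), while u^47 = (w^47)^50 = 1.
Geometric series: S = (1 - u^47)/(1 - u) = (1 - 1)/(1 - u) = 0

S = 0


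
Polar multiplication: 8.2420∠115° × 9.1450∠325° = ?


r = 8.2420 * 9.1450 = 75.3731
theta = 115° + 325° = 440° = 80° (mod 360)

75.3731 cis(80°)


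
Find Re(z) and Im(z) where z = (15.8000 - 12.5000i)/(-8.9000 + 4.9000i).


Multiply by conjugate: (15.8000 - 12.5000i)(-8.9000 - 4.9000i) / ((-8.9)^2 + 4.9^2)
Numerator real = 15.8*(-8.9) - (12.5)*4.9 = -201.87
Numerator imag = -12.5*(-8.9) - 15.8*4.9 = 33.83
Denominator = 103.22
Re(z) = -201.87/103.22 = -1.9557
Im(z) = 33.83/103.22 = 0.3277

Re(z) = -1.9557, Im(z) = 0.3277


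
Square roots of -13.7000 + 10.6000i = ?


|z| = sqrt(187.69+112.36) = 17.3220
sqrt((|z|+a)/2) = sqrt((17.3220+(-13.7))/2) = sqrt(1.8110) = 1.3457
sqrt((|z|-a)/2) = sqrt((17.3220-(-13.7))/2) = sqrt(15.5110) = 3.9384

±(1.3457 + 3.9384i) i.e. 1.3457 + 3.9384i and -1.3457 - 3.9384i


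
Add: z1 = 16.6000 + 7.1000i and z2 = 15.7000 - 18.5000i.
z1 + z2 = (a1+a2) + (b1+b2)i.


Real: 16.6 + 15.7 = 32.3
Imag: 7.1 - 18.5 = -11.4

32.3000 - 11.4000i


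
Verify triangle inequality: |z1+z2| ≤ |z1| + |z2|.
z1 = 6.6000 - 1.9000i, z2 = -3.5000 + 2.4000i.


|z1| = sqrt(6.6^2 + (-1.9)^2) = sqrt(47.17) = 6.8680
|z2| = sqrt((-3.5)^2 + 2.4^2) = sqrt(18.01) = 4.2438
z1+z2 = 3.1000 + 0.5000i
|z1+z2| = sqrt(9.86) = 3.1401
|z1|+|z2| = 6.8680 + 4.2438 = 11.1118

|z1+z2| = 3.1401 ≤ |z1|+|z2| = 11.1118 (verified)


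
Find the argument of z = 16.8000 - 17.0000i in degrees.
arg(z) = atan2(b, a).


Re = 16.8, Im = -17
arg = atan2(-17, 16.8) = -45.3390 degrees

arg(z) = -45.3390 degrees


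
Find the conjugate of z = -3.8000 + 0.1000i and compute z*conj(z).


z_bar = -3.8000 - 0.1000i
z*z_bar = (-3.8)^2 + 0.1^2 = 14.44 + 0.01 = 14.45

z_bar = -3.8000 - 0.1000i, z*z_bar = 14.45


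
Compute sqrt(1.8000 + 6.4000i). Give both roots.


|z| = sqrt(3.24+40.96) = 6.6483
sqrt((|z|+a)/2) = sqrt((6.6483+1.8)/2) = sqrt(4.2242) = 2.0553
sqrt((|z|-a)/2) = sqrt((6.6483-1.8)/2) = sqrt(2.4242) = 1.5570

±(2.0553 + 1.5570i) i.e. 2.0553 + 1.5570i and -2.0553 - 1.5570i


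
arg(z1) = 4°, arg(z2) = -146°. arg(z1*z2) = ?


arg(z1*z2) = 4° - 146° = -142°
Normalized to (-180°, 180°]: -142°

-142°


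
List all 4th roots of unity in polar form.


The 4th roots of unity are cis(360k/4°) for k=0..3
Angle step = 360/4 = 90°
Primitive root: cis(90°)
Primitive root = 0 + 1.0000i

4 roots at angles: 0°, 90°, 180°, 270°


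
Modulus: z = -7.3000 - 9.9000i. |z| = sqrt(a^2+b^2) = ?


|z| = sqrt((-7.3)^2 + (-9.9)^2) = sqrt(53.29 + 98.01) = sqrt(151.3) = 12.3004

|z| = 12.3004


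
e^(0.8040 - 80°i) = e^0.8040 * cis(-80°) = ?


e^0.8040 = 2.2345
cos(-80°) = 0.17365
sin(-80°) = -0.9848
Real = 2.2345*0.17365 = 0.3880
Imag = 2.2345*(-0.9848) = -2.2005

0.3880 - 2.2005i


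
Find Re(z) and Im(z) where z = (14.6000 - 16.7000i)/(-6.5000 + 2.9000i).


Multiply by conjugate: (14.6000 - 16.7000i)(-6.5000 - 2.9000i) / ((-6.5)^2 + 2.9^2)
Numerator real = 14.6*(-6.5) - (16.7)*2.9 = -143.33
Numerator imag = -16.7*(-6.5) - 14.6*2.9 = 66.21
Denominator = 50.66
Re(z) = -143.33/50.66 = -2.8293
Im(z) = 66.21/50.66 = 1.3069

Re(z) = -2.8293, Im(z) = 1.3069


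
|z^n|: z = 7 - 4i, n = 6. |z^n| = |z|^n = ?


|z| = sqrt(49+16) = sqrt(65) = 8.0623
|z^6| = |z|^6 = (sqrt(65))^6 = 65^3 = 274625

|z^6| = 274625


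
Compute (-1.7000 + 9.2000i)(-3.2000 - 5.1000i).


Real = -1.7*(-3.2) - 9.2*(-5.1) = 5.44 - (-46.92) = 52.36
Imag = -1.7*(-5.1) - (3.2)*9.2 = 8.67 - (29.44) = -20.77

52.3600 - 20.7700i


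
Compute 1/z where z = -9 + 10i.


|z|^2 = 81+100 = 181
1/z = (-9 - 10i)/181

1/z = -0.0497 - 0.0552i


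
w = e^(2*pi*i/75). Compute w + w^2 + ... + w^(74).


With w = e^(2*pi*i/75), all 75 of the 75th roots of unity w^0 = 1, w, ..., w^(74) sum to 0: 1 + w + ... + w^(74) = (1 - w^75)/(1 - w) = 0 since w^75 = 1, w ≠ 1.
Removing the root 1: w + w^2 + ... + w^(74) = 0 - 1 = -1

Sum = -1


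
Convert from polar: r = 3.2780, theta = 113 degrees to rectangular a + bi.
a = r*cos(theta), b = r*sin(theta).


a = 3.2780*cos(113°) = 3.2780*(-0.39073) = -1.2808
b = 3.2780*sin(113°) = 3.2780*0.9205 = 3.0174

-1.2808 + 3.0174i


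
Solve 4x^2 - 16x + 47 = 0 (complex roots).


disc = (-16)^2 - 4*4*47 = 256 - 752 = -496
sqrt(|disc|) = sqrt(496) = 22.2711
Real part = 16/(2*4) = 2.0000
Imag part = 22.2711/(2*4) = 2.7839

2.0000 ± 2.7839i


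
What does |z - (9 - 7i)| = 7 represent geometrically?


|z - z0| = r is a circle with center z0 and radius r.
Center = (9, -7), radius = 7

Circle with center (9, -7) and radius 7


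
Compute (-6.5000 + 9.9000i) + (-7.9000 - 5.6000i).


Real: -6.5 - 7.9 = -14.4
Imag: 9.9 - 5.6 = 4.3

-14.4000 + 4.3000i


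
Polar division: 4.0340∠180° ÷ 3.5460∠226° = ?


r = 4.0340 / 3.5460 = 1.1376
theta = 180° - 226° = -46° = 314° (mod 360)

1.1376 cis(314°)


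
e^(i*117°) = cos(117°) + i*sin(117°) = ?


cos(117°) = -0.4540
sin(117°) = 0.8910

e^(i*117°) = -0.4540 + 0.8910i


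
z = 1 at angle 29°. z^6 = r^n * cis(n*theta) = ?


r^6 = 1^6 = 1
n*theta = 6*29° = 174° = 174° (mod 360)
a = 1*cos(174°) = -0.9945
b = 1*sin(174°) = 0.1045

1 cis(174°) = -0.9945 + 0.1045i


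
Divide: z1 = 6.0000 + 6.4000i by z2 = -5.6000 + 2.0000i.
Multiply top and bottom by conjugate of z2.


Conjugate of z2 = -5.6000 - 2.0000i
Numerator: (6.0000 + 6.4000i)(-5.6000 - 2.0000i) = -20.8000 - 47.8400i
Denominator: (-5.6)^2 + 2^2 = 35.36
Result = (-20.8000 - 47.8400i)/35.36

-0.5882 - 1.3529i


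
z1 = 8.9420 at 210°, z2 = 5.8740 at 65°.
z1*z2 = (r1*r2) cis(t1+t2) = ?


r = 8.9420 * 5.8740 = 52.5253
theta = 210° + 65° = 275° = 275° (mod 360)

52.5253 cis(275°)


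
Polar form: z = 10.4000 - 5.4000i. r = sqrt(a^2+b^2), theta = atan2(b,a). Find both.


r = sqrt(108.16+29.16) = sqrt(137.32) = 11.7184
theta = atan2(-5.4, 10.4) = -27.4397 degrees

r = 11.7184, theta = -27.4397 degrees


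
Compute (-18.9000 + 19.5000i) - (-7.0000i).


Real: -18.9 - 0 = -18.9
Imag: 19.5 + 7 = 26.5

-18.9000 + 26.5000i


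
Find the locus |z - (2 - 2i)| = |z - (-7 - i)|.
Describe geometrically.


Equal distances means the locus is the perpendicular bisector of z1 and z2.
Midpoint = ((2+(-7))/2, (-2+(-1))/2) = (-2.5000, -1.5000)

Perpendicular bisector through (-2.5000, -1.5000)
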